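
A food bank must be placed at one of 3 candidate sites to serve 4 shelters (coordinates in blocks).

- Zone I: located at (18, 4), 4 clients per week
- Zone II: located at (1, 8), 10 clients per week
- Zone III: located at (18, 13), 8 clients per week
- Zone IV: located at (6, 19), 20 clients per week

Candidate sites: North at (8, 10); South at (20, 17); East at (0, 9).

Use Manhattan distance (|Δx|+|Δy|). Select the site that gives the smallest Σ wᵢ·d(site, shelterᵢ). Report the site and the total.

Total weighted distance at each candidate:
  North (8, 10): total = 478
  South (20, 17): total = 708
  East (0, 9): total = 608
Minimum is at North with total 478 blocks.

North, total 478 blocks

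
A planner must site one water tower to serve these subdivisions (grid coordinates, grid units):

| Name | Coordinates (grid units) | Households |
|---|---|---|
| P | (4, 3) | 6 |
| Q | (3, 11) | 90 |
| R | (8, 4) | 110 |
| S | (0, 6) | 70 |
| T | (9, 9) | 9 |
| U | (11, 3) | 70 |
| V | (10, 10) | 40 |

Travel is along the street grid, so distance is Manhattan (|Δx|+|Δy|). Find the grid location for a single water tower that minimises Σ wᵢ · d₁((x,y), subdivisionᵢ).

(8, 6)

Manhattan distance separates: Σwᵢ(|x−xᵢ|+|y−yᵢ|) = Σwᵢ|x−xᵢ| + Σwᵢ|y−yᵢ|, so x and y are optimised independently as 1-D weighted medians.
Total weight W = 395; half = 197.5.
x-coordinate, sorted with cumulative weight:
  x=0 (S, w=70) cum 70
  x=3 (Q, w=90) cum 160
  x=4 (P, w=6) cum 166
  x=8 (R, w=110) cum 276  ← median
  x=9 (T, w=9) cum 285
  x=10 (V, w=40) cum 325
  x=11 (U, w=70) cum 395
⇒ x* = 8
y-coordinate, sorted with cumulative weight:
  y=3 (P, w=6) cum 6
  y=3 (U, w=70) cum 76
  y=4 (R, w=110) cum 186
  y=6 (S, w=70) cum 256  ← median
  y=9 (T, w=9) cum 265
  y=10 (V, w=40) cum 305
  y=11 (Q, w=90) cum 395
⇒ y* = 6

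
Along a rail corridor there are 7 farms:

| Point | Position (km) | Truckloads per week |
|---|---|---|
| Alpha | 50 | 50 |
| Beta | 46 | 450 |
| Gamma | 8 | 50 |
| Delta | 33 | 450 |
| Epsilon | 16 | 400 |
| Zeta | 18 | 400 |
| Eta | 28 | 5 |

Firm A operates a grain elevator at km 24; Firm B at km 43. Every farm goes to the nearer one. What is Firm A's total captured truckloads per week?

1305

The indifferent point is the midpoint (24+43)/2 = 33.5; farms left of it (closer to Firm A at 24) go to Firm A, those right go to Firm B.
  Gamma at 8 (w=50) → Firm A
  Epsilon at 16 (w=400) → Firm A
  Zeta at 18 (w=400) → Firm A
  Eta at 28 (w=5) → Firm A
  Delta at 33 (w=450) → Firm A
  Beta at 46 (w=450) → Firm B
  Alpha at 50 (w=50) → Firm B
Firm A captures 1305; Firm B captures 500.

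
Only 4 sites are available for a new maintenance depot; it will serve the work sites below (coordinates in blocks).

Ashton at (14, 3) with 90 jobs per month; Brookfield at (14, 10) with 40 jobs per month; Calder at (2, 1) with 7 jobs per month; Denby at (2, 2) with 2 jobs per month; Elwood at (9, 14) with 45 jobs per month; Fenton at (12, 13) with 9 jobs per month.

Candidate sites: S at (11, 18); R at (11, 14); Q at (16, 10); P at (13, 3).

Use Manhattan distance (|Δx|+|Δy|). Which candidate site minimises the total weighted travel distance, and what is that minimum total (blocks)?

P, total 1299 blocks

Total weighted distance at each candidate:
  S (11, 18): total = 2616
  R (11, 14): total = 1844
  Q (16, 10): total = 1653
  P (13, 3): total = 1299
Minimum is at P with total 1299 blocks.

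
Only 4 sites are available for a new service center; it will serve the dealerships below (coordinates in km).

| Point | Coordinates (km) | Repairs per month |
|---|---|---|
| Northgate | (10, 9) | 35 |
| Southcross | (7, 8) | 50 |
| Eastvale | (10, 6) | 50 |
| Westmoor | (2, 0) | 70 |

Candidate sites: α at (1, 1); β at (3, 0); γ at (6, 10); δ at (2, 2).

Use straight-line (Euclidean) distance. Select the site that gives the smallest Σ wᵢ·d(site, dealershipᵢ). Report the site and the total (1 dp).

γ, total 1292.9 km

Total weighted distance at each candidate:
  α (1, 1): total = 1496.2
  β (3, 0): total = 1377.3
  γ (6, 10): total = 1292.9
  δ (2, 2): total = 1349.8
Minimum is at γ with total 1292.9 km.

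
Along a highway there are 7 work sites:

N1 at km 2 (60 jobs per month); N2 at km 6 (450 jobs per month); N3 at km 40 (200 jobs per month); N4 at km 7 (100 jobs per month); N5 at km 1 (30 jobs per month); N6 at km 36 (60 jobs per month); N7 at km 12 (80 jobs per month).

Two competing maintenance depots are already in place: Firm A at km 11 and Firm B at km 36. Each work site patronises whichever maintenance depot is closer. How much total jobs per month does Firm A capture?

The indifferent point is the midpoint (11+36)/2 = 23.5; work sites left of it (closer to Firm A at 11) go to Firm A, those right go to Firm B.
  N5 at 1 (w=30) → Firm A
  N1 at 2 (w=60) → Firm A
  N2 at 6 (w=450) → Firm A
  N4 at 7 (w=100) → Firm A
  N7 at 12 (w=80) → Firm A
  N6 at 36 (w=60) → Firm B
  N3 at 40 (w=200) → Firm B
Firm A captures 720; Firm B captures 260.

720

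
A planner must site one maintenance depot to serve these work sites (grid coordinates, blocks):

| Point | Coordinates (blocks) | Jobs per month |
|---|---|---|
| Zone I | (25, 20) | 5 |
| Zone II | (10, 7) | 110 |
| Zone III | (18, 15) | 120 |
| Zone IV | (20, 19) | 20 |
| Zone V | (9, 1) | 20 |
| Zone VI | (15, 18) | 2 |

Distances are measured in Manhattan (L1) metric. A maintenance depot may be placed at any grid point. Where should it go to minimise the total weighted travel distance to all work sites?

(18, 15)

Manhattan distance separates: Σwᵢ(|x−xᵢ|+|y−yᵢ|) = Σwᵢ|x−xᵢ| + Σwᵢ|y−yᵢ|, so x and y are optimised independently as 1-D weighted medians.
Total weight W = 277; half = 138.5.
x-coordinate, sorted with cumulative weight:
  x=9 (Zone V, w=20) cum 20
  x=10 (Zone II, w=110) cum 130
  x=15 (Zone VI, w=2) cum 132
  x=18 (Zone III, w=120) cum 252  ← median
  x=20 (Zone IV, w=20) cum 272
  x=25 (Zone I, w=5) cum 277
⇒ x* = 18
y-coordinate, sorted with cumulative weight:
  y=1 (Zone V, w=20) cum 20
  y=7 (Zone II, w=110) cum 130
  y=15 (Zone III, w=120) cum 250  ← median
  y=18 (Zone VI, w=2) cum 252
  y=19 (Zone IV, w=20) cum 272
  y=20 (Zone I, w=5) cum 277
⇒ y* = 15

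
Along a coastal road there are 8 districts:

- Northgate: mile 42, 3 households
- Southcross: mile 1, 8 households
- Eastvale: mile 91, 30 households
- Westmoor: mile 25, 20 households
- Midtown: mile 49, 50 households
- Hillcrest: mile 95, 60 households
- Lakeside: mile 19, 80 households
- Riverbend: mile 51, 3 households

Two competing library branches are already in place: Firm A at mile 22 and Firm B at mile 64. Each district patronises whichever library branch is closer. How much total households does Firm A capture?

111

The indifferent point is the midpoint (22+64)/2 = 43; districts left of it (closer to Firm A at 22) go to Firm A, those right go to Firm B.
  Southcross at 1 (w=8) → Firm A
  Lakeside at 19 (w=80) → Firm A
  Westmoor at 25 (w=20) → Firm A
  Northgate at 42 (w=3) → Firm A
  Midtown at 49 (w=50) → Firm B
  Riverbend at 51 (w=3) → Firm B
  Eastvale at 91 (w=30) → Firm B
  Hillcrest at 95 (w=60) → Firm B
Firm A captures 111; Firm B captures 143.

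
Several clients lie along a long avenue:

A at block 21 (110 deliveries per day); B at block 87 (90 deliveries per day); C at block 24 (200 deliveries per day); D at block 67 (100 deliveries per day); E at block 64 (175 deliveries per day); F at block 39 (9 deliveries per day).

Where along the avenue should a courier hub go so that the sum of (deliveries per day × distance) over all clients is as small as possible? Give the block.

For a sum of weighted absolute distances on a line, the optimum is the weighted median (not the mean). Total weight W = 684; half-weight = 342.
Sort by position and accumulate weight:
  block 21 (A, w=110) → cum 110
  block 24 (C, w=200) → cum 310
  block 39 (F, w=9) → cum 319
  block 64 (E, w=175) → cum 494  ≥ 342 → median here
  block 67 (D, w=100) → cum 594
  block 87 (B, w=90) → cum 684
Optimal location: block 64.

x = 64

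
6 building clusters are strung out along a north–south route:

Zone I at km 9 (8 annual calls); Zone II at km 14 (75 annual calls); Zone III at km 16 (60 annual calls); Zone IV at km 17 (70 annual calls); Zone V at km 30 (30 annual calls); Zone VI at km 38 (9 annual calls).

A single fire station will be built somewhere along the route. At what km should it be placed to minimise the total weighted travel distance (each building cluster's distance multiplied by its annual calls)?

x = 16

For a sum of weighted absolute distances on a line, the optimum is the weighted median (not the mean). Total weight W = 252; half-weight = 126.
Sort by position and accumulate weight:
  km 9 (Zone I, w=8) → cum 8
  km 14 (Zone II, w=75) → cum 83
  km 16 (Zone III, w=60) → cum 143  ≥ 126 → median here
  km 17 (Zone IV, w=70) → cum 213
  km 30 (Zone V, w=30) → cum 243
  km 38 (Zone VI, w=9) → cum 252
Optimal location: km 16.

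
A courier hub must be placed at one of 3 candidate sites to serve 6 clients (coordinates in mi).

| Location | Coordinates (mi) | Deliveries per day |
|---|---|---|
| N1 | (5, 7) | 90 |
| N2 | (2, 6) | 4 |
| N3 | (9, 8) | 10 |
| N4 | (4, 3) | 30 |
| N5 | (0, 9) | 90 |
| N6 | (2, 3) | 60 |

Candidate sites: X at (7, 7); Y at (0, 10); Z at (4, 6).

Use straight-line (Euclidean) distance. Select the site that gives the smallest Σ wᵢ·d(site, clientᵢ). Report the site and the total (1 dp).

Z, total 945.5 mi

Total weighted distance at each candidate:
  X (7, 7): total = 1412.2
  Y (0, 10): total = 1403.5
  Z (4, 6): total = 945.5
Minimum is at Z with total 945.5 mi.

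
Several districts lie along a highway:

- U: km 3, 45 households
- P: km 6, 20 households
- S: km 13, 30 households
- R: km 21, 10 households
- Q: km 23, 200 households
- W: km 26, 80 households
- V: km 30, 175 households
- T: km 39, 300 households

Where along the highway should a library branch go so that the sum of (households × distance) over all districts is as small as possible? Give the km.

For a sum of weighted absolute distances on a line, the optimum is the weighted median (not the mean). Total weight W = 860; half-weight = 430.
Sort by position and accumulate weight:
  km 3 (U, w=45) → cum 45
  km 6 (P, w=20) → cum 65
  km 13 (S, w=30) → cum 95
  km 21 (R, w=10) → cum 105
  km 23 (Q, w=200) → cum 305
  km 26 (W, w=80) → cum 385
  km 30 (V, w=175) → cum 560  ≥ 430 → median here
  km 39 (T, w=300) → cum 860
Optimal location: km 30.

x = 30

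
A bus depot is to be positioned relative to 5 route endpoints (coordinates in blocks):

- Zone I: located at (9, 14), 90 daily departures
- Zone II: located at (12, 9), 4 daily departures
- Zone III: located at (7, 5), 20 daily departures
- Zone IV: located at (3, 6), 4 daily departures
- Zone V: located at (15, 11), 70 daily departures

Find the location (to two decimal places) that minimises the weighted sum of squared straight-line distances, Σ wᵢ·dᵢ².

(10.96, 11.65)

The minimiser of Σwᵢ‖p−pᵢ‖² is the weighted centroid p* = (Σwᵢpᵢ)/(Σwᵢ).
Σwᵢ = 188.
Σwᵢxᵢ = 90·9 + 4·12 + 20·7 + 4·3 + 70·15 = 2060.
Σwᵢyᵢ = 90·14 + 4·9 + 20·5 + 4·6 + 70·11 = 2190.
x* = 2060/188 = 10.96, y* = 2190/188 = 11.65.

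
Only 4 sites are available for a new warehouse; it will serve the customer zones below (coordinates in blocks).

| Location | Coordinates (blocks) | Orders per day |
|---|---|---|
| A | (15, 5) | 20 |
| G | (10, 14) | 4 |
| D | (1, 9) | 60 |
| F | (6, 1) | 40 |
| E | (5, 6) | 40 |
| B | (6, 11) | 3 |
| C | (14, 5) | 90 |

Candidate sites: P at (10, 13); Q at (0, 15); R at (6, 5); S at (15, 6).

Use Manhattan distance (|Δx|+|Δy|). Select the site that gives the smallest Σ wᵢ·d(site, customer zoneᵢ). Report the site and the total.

Total weighted distance at each candidate:
  P (10, 13): total = 3262
  Q (0, 15): total = 4514
  R (6, 5): total = 1750
  S (15, 6): total = 2274
Minimum is at R with total 1750 blocks.

R, total 1750 blocks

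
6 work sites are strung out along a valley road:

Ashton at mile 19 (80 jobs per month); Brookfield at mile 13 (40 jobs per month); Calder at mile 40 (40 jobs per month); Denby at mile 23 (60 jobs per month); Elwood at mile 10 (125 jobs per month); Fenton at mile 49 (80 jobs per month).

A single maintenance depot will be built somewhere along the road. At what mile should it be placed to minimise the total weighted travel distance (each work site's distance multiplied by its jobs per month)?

x = 19

For a sum of weighted absolute distances on a line, the optimum is the weighted median (not the mean). Total weight W = 425; half-weight = 212.5.
Sort by position and accumulate weight:
  mile 10 (Elwood, w=125) → cum 125
  mile 13 (Brookfield, w=40) → cum 165
  mile 19 (Ashton, w=80) → cum 245  ≥ 212.5 → median here
  mile 23 (Denby, w=60) → cum 305
  mile 40 (Calder, w=40) → cum 345
  mile 49 (Fenton, w=80) → cum 425
Optimal location: mile 19.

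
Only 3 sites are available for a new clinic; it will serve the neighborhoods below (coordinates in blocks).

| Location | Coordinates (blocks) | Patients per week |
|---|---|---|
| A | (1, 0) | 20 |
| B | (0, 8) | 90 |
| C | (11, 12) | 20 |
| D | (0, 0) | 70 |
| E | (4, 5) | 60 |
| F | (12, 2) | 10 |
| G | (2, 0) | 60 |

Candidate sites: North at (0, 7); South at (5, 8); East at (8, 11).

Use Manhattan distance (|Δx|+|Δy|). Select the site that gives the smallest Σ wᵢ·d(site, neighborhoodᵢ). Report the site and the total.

Total weighted distance at each candidate:
  North (0, 7): total = 2130
  South (5, 8): total = 2830
  East (8, 11): total = 4510
Minimum is at North with total 2130 blocks.

North, total 2130 blocks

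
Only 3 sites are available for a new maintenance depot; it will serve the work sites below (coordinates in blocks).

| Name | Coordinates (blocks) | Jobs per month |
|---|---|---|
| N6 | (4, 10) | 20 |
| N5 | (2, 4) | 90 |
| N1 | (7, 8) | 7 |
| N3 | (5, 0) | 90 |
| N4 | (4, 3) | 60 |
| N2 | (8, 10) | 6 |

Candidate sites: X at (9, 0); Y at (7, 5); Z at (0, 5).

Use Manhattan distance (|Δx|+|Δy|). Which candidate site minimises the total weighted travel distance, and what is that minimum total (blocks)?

Y, total 1687 blocks

Total weighted distance at each candidate:
  X (9, 0): total = 2266
  Y (7, 5): total = 1687
  Z (0, 5): total = 1858
Minimum is at Y with total 1687 blocks.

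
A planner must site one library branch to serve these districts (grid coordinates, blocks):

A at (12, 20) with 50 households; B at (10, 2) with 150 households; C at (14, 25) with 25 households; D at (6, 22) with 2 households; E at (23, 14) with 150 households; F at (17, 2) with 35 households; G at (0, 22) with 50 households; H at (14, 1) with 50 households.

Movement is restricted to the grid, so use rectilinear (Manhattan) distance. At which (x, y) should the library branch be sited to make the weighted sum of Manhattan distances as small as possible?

(14, 14)

Manhattan distance separates: Σwᵢ(|x−xᵢ|+|y−yᵢ|) = Σwᵢ|x−xᵢ| + Σwᵢ|y−yᵢ|, so x and y are optimised independently as 1-D weighted medians.
Total weight W = 512; half = 256.
x-coordinate, sorted with cumulative weight:
  x=0 (G, w=50) cum 50
  x=6 (D, w=2) cum 52
  x=10 (B, w=150) cum 202
  x=12 (A, w=50) cum 252
  x=14 (C, w=25) cum 277  ← median
  x=14 (H, w=50) cum 327
  x=17 (F, w=35) cum 362
  x=23 (E, w=150) cum 512
⇒ x* = 14
y-coordinate, sorted with cumulative weight:
  y=1 (H, w=50) cum 50
  y=2 (B, w=150) cum 200
  y=2 (F, w=35) cum 235
  y=14 (E, w=150) cum 385  ← median
  y=20 (A, w=50) cum 435
  y=22 (D, w=2) cum 437
  y=22 (G, w=50) cum 487
  y=25 (C, w=25) cum 512
⇒ y* = 14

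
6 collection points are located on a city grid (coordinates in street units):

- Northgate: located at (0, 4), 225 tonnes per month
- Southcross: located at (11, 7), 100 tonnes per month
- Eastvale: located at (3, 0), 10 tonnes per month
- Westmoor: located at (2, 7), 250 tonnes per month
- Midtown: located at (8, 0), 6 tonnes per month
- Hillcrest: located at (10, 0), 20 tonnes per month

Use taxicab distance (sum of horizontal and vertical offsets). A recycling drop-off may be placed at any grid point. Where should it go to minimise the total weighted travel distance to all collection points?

Manhattan distance separates: Σwᵢ(|x−xᵢ|+|y−yᵢ|) = Σwᵢ|x−xᵢ| + Σwᵢ|y−yᵢ|, so x and y are optimised independently as 1-D weighted medians.
Total weight W = 611; half = 305.5.
x-coordinate, sorted with cumulative weight:
  x=0 (Northgate, w=225) cum 225
  x=2 (Westmoor, w=250) cum 475  ← median
  x=3 (Eastvale, w=10) cum 485
  x=8 (Midtown, w=6) cum 491
  x=10 (Hillcrest, w=20) cum 511
  x=11 (Southcross, w=100) cum 611
⇒ x* = 2
y-coordinate, sorted with cumulative weight:
  y=0 (Eastvale, w=10) cum 10
  y=0 (Midtown, w=6) cum 16
  y=0 (Hillcrest, w=20) cum 36
  y=4 (Northgate, w=225) cum 261
  y=7 (Southcross, w=100) cum 361  ← median
  y=7 (Westmoor, w=250) cum 611
⇒ y* = 7

(2, 7)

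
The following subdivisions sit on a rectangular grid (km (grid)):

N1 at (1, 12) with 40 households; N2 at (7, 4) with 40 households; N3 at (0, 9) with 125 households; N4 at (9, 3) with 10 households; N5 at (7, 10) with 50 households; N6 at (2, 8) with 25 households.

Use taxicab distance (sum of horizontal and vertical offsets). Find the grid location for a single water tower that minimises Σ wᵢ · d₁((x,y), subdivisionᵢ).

Manhattan distance separates: Σwᵢ(|x−xᵢ|+|y−yᵢ|) = Σwᵢ|x−xᵢ| + Σwᵢ|y−yᵢ|, so x and y are optimised independently as 1-D weighted medians.
Total weight W = 290; half = 145.
x-coordinate, sorted with cumulative weight:
  x=0 (N3, w=125) cum 125
  x=1 (N1, w=40) cum 165  ← median
  x=2 (N6, w=25) cum 190
  x=7 (N2, w=40) cum 230
  x=7 (N5, w=50) cum 280
  x=9 (N4, w=10) cum 290
⇒ x* = 1
y-coordinate, sorted with cumulative weight:
  y=3 (N4, w=10) cum 10
  y=4 (N2, w=40) cum 50
  y=8 (N6, w=25) cum 75
  y=9 (N3, w=125) cum 200  ← median
  y=10 (N5, w=50) cum 250
  y=12 (N1, w=40) cum 290
⇒ y* = 9

(1, 9)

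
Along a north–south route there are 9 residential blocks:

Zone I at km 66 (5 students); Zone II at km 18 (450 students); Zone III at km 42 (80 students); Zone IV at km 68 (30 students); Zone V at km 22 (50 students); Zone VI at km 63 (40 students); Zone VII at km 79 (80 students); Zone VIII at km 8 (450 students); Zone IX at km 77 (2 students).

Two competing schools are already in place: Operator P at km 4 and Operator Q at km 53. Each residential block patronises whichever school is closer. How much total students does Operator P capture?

950

The indifferent point is the midpoint (4+53)/2 = 28.5; residential blocks left of it (closer to Operator P at 4) go to Operator P, those right go to Operator Q.
  Zone VIII at 8 (w=450) → Operator P
  Zone II at 18 (w=450) → Operator P
  Zone V at 22 (w=50) → Operator P
  Zone III at 42 (w=80) → Operator Q
  Zone VI at 63 (w=40) → Operator Q
  Zone I at 66 (w=5) → Operator Q
  Zone IV at 68 (w=30) → Operator Q
  Zone IX at 77 (w=2) → Operator Q
  Zone VII at 79 (w=80) → Operator Q
Operator P captures 950; Operator Q captures 237.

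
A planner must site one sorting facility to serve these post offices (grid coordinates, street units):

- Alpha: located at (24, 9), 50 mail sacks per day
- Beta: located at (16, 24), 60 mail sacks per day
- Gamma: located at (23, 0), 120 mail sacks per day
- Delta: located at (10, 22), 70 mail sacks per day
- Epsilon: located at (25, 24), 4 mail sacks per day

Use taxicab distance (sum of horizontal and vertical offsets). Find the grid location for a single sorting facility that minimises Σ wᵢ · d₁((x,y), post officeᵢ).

Manhattan distance separates: Σwᵢ(|x−xᵢ|+|y−yᵢ|) = Σwᵢ|x−xᵢ| + Σwᵢ|y−yᵢ|, so x and y are optimised independently as 1-D weighted medians.
Total weight W = 304; half = 152.
x-coordinate, sorted with cumulative weight:
  x=10 (Delta, w=70) cum 70
  x=16 (Beta, w=60) cum 130
  x=23 (Gamma, w=120) cum 250  ← median
  x=24 (Alpha, w=50) cum 300
  x=25 (Epsilon, w=4) cum 304
⇒ x* = 23
y-coordinate, sorted with cumulative weight:
  y=0 (Gamma, w=120) cum 120
  y=9 (Alpha, w=50) cum 170  ← median
  y=22 (Delta, w=70) cum 240
  y=24 (Beta, w=60) cum 300
  y=24 (Epsilon, w=4) cum 304
⇒ y* = 9

(23, 9)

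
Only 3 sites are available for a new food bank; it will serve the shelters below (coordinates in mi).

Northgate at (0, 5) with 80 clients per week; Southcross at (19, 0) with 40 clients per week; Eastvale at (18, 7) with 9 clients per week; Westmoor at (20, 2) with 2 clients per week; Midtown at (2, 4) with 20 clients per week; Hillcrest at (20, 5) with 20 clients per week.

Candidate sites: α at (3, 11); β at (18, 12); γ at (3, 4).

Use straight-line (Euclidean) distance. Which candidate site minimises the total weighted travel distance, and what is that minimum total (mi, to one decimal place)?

γ, total 1445.2 mi

Total weighted distance at each candidate:
  α (3, 11): total = 1993.5
  β (18, 12): total = 2595.5
  γ (3, 4): total = 1445.2
Minimum is at γ with total 1445.2 mi.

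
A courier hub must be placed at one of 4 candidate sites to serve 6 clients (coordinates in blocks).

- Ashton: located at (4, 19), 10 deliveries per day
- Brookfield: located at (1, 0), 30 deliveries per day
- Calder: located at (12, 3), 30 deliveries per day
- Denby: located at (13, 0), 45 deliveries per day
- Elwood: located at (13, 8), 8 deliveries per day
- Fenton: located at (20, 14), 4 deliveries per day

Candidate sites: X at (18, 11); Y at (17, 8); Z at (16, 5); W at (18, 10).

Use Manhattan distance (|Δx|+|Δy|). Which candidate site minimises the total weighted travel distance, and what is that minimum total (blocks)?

Total weighted distance at each candidate:
  X (18, 11): total = 2284
  Y (17, 8): total = 1868
  Z (16, 5): total = 1500
  W (18, 10): total = 2185
Minimum is at Z with total 1500 blocks.

Z, total 1500 blocks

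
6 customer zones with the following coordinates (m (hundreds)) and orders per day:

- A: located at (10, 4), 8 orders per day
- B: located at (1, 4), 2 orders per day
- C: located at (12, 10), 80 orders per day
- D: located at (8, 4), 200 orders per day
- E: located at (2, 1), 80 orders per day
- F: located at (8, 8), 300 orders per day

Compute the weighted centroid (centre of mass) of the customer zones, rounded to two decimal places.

(7.76, 6.15)

The minimiser of Σwᵢ‖p−pᵢ‖² is the weighted centroid p* = (Σwᵢpᵢ)/(Σwᵢ).
Σwᵢ = 670.
Σwᵢxᵢ = 8·10 + 2·1 + 80·12 + 200·8 + 80·2 + 300·8 = 5202.
Σwᵢyᵢ = 8·4 + 2·4 + 80·10 + 200·4 + 80·1 + 300·8 = 4120.
x* = 5202/670 = 7.76, y* = 4120/670 = 6.15.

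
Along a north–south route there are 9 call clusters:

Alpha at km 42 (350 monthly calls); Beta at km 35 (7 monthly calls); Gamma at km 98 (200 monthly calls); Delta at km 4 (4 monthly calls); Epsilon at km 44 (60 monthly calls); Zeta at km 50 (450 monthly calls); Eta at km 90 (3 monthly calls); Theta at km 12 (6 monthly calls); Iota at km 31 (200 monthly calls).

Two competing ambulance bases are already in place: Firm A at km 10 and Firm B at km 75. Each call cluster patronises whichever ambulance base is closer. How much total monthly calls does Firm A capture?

The indifferent point is the midpoint (10+75)/2 = 42.5; call clusters left of it (closer to Firm A at 10) go to Firm A, those right go to Firm B.
  Delta at 4 (w=4) → Firm A
  Theta at 12 (w=6) → Firm A
  Iota at 31 (w=200) → Firm A
  Beta at 35 (w=7) → Firm A
  Alpha at 42 (w=350) → Firm A
  Epsilon at 44 (w=60) → Firm B
  Zeta at 50 (w=450) → Firm B
  Eta at 90 (w=3) → Firm B
  Gamma at 98 (w=200) → Firm B
Firm A captures 567; Firm B captures 713.

567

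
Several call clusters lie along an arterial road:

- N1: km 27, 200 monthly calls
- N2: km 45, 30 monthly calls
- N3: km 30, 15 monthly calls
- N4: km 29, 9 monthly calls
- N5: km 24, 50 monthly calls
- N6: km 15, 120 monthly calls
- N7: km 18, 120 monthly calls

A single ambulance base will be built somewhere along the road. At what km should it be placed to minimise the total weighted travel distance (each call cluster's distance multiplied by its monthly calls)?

For a sum of weighted absolute distances on a line, the optimum is the weighted median (not the mean). Total weight W = 544; half-weight = 272.
Sort by position and accumulate weight:
  km 15 (N6, w=120) → cum 120
  km 18 (N7, w=120) → cum 240
  km 24 (N5, w=50) → cum 290  ≥ 272 → median here
  km 27 (N1, w=200) → cum 490
  km 29 (N4, w=9) → cum 499
  km 30 (N3, w=15) → cum 514
  km 45 (N2, w=30) → cum 544
Optimal location: km 24.

x = 24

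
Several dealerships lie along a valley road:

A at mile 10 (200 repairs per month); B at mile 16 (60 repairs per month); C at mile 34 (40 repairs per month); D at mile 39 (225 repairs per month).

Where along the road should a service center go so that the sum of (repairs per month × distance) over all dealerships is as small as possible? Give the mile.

For a sum of weighted absolute distances on a line, the optimum is the weighted median (not the mean). Total weight W = 525; half-weight = 262.5.
Sort by position and accumulate weight:
  mile 10 (A, w=200) → cum 200
  mile 16 (B, w=60) → cum 260
  mile 34 (C, w=40) → cum 300  ≥ 262.5 → median here
  mile 39 (D, w=225) → cum 525
Optimal location: mile 34.

x = 34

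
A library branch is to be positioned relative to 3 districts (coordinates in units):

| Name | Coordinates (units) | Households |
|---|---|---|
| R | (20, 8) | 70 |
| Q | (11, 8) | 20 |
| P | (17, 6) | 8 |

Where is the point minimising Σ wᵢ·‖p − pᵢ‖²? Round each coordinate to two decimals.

The minimiser of Σwᵢ‖p−pᵢ‖² is the weighted centroid p* = (Σwᵢpᵢ)/(Σwᵢ).
Σwᵢ = 98.
Σwᵢxᵢ = 70·20 + 20·11 + 8·17 = 1756.
Σwᵢyᵢ = 70·8 + 20·8 + 8·6 = 768.
x* = 1756/98 = 17.92, y* = 768/98 = 7.84.

(17.92, 7.84)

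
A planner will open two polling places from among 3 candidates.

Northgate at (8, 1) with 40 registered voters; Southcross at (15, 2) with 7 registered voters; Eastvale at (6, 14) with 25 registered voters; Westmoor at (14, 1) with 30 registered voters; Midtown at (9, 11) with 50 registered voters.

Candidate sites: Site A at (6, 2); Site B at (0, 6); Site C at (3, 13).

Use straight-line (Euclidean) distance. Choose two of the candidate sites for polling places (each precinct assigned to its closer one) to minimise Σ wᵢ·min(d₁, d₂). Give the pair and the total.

Evaluate every pair (each demand assigned to the nearer of the two):
  {Site A, Site C}: total = 789.6
  {Site A, Site B}: total = 1118.7
  {Site B, Site C}: total = 1327.3
Best pair: {Site A, Site C} with total 789.6.

{Site A, Site C}, total 789.6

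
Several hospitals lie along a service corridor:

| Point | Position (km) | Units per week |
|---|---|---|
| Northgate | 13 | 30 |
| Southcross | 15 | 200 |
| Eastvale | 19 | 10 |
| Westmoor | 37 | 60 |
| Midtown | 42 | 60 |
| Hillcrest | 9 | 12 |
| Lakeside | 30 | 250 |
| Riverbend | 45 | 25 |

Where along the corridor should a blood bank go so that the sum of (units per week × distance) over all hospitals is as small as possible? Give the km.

For a sum of weighted absolute distances on a line, the optimum is the weighted median (not the mean). Total weight W = 647; half-weight = 323.5.
Sort by position and accumulate weight:
  km 9 (Hillcrest, w=12) → cum 12
  km 13 (Northgate, w=30) → cum 42
  km 15 (Southcross, w=200) → cum 242
  km 19 (Eastvale, w=10) → cum 252
  km 30 (Lakeside, w=250) → cum 502  ≥ 323.5 → median here
  km 37 (Westmoor, w=60) → cum 562
  km 42 (Midtown, w=60) → cum 622
  km 45 (Riverbend, w=25) → cum 647
Optimal location: km 30.

x = 30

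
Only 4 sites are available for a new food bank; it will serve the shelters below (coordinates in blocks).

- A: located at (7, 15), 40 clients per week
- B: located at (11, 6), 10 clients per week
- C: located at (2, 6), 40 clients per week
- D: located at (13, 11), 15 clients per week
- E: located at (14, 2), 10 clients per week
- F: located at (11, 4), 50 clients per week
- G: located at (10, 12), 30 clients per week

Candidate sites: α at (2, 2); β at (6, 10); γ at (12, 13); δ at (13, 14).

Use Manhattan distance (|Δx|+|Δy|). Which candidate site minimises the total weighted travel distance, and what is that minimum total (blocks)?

β, total 1660 blocks

Total weighted distance at each candidate:
  α (2, 2): total = 2520
  β (6, 10): total = 1660
  γ (12, 13): total = 1805
  δ (13, 14): total = 2065
Minimum is at β with total 1660 blocks.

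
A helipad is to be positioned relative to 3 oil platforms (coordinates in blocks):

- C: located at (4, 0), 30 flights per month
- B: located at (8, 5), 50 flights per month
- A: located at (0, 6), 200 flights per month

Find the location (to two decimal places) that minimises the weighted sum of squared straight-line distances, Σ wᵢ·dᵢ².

The minimiser of Σwᵢ‖p−pᵢ‖² is the weighted centroid p* = (Σwᵢpᵢ)/(Σwᵢ).
Σwᵢ = 280.
Σwᵢxᵢ = 30·4 + 50·8 + 200·0 = 520.
Σwᵢyᵢ = 30·0 + 50·5 + 200·6 = 1450.
x* = 520/280 = 1.86, y* = 1450/280 = 5.18.

(1.86, 5.18)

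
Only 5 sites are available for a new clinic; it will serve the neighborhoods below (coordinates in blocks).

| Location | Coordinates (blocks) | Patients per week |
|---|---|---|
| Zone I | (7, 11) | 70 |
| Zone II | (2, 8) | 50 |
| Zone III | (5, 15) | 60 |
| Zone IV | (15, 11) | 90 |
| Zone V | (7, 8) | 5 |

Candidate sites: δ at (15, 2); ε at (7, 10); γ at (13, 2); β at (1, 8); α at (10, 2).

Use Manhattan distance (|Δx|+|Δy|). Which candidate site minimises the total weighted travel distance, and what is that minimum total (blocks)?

Total weighted distance at each candidate:
  δ (15, 2): total = 4400
  ε (7, 10): total = 1660
  γ (13, 2): total = 4210
  β (1, 8): total = 2900
  α (10, 2): total = 3925
Minimum is at ε with total 1660 blocks.

ε, total 1660 blocks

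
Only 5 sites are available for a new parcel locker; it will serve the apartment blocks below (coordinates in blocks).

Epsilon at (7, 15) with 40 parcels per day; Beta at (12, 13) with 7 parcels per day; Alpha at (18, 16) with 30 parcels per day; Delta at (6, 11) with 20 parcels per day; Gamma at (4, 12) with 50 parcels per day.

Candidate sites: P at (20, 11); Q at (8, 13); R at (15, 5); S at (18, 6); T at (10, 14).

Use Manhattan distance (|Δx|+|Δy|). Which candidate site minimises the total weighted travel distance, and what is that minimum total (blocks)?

Total weighted distance at each candidate:
  P (20, 11): total = 2090
  Q (8, 13): total = 868
  R (15, 5): total = 2417
  S (18, 6): total = 2531
  T (10, 14): total = 1021
Minimum is at Q with total 868 blocks.

Q, total 868 blocks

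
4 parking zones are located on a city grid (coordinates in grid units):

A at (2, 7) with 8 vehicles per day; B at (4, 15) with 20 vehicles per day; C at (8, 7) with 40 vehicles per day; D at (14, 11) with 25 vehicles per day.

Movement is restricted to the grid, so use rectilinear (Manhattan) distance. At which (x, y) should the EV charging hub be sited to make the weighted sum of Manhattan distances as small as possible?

(8, 7)

Manhattan distance separates: Σwᵢ(|x−xᵢ|+|y−yᵢ|) = Σwᵢ|x−xᵢ| + Σwᵢ|y−yᵢ|, so x and y are optimised independently as 1-D weighted medians.
Total weight W = 93; half = 46.5.
x-coordinate, sorted with cumulative weight:
  x=2 (A, w=8) cum 8
  x=4 (B, w=20) cum 28
  x=8 (C, w=40) cum 68  ← median
  x=14 (D, w=25) cum 93
⇒ x* = 8
y-coordinate, sorted with cumulative weight:
  y=7 (A, w=8) cum 8
  y=7 (C, w=40) cum 48  ← median
  y=11 (D, w=25) cum 73
  y=15 (B, w=20) cum 93
⇒ y* = 7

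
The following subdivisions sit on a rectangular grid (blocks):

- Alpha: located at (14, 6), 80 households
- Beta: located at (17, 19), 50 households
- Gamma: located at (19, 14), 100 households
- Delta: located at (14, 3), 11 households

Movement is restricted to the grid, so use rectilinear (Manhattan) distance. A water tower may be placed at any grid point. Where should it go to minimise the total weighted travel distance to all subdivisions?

(17, 14)

Manhattan distance separates: Σwᵢ(|x−xᵢ|+|y−yᵢ|) = Σwᵢ|x−xᵢ| + Σwᵢ|y−yᵢ|, so x and y are optimised independently as 1-D weighted medians.
Total weight W = 241; half = 120.5.
x-coordinate, sorted with cumulative weight:
  x=14 (Alpha, w=80) cum 80
  x=14 (Delta, w=11) cum 91
  x=17 (Beta, w=50) cum 141  ← median
  x=19 (Gamma, w=100) cum 241
⇒ x* = 17
y-coordinate, sorted with cumulative weight:
  y=3 (Delta, w=11) cum 11
  y=6 (Alpha, w=80) cum 91
  y=14 (Gamma, w=100) cum 191  ← median
  y=19 (Beta, w=50) cum 241
⇒ y* = 14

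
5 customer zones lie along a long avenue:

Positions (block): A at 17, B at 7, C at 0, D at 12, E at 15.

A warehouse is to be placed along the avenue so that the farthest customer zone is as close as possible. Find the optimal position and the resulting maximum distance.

location 8.5, max distance 8.5

The 1-center on a line is the midpoint of the two extreme points: leftmost at 0, rightmost at 17.
Optimal location = (0 + 17)/2 = 8.5; maximum distance = (17 − 0)/2 = 8.5.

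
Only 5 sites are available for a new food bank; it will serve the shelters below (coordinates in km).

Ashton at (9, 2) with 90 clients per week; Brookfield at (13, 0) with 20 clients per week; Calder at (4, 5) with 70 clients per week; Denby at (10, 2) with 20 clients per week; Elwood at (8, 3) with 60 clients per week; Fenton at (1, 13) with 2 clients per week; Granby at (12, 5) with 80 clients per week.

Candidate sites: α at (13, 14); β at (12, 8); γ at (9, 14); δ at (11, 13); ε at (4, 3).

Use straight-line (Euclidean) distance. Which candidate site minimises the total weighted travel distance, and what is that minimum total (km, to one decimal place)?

Total weighted distance at each candidate:
  α (13, 14): total = 4030.3
  β (12, 8): total = 2137.9
  γ (9, 14): total = 3770.5
  δ (11, 13): total = 3525.7
  ε (4, 3): total = 1830.9
Minimum is at ε with total 1830.9 km.

ε, total 1830.9 km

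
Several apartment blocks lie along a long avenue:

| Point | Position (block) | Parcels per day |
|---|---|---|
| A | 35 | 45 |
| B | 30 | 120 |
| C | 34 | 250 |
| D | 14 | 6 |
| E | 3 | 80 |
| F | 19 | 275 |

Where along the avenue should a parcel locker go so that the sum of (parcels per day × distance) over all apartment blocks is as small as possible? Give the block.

For a sum of weighted absolute distances on a line, the optimum is the weighted median (not the mean). Total weight W = 776; half-weight = 388.
Sort by position and accumulate weight:
  block 3 (E, w=80) → cum 80
  block 14 (D, w=6) → cum 86
  block 19 (F, w=275) → cum 361
  block 30 (B, w=120) → cum 481  ≥ 388 → median here
  block 34 (C, w=250) → cum 731
  block 35 (A, w=45) → cum 776
Optimal location: block 30.

x = 30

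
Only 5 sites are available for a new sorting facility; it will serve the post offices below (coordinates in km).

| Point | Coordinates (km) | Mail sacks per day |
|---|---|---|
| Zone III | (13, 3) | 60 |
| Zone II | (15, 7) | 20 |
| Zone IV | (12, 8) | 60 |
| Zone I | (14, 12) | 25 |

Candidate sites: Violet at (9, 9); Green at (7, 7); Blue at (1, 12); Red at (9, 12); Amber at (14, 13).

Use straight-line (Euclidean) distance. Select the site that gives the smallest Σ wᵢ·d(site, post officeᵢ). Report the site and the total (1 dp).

Total weighted distance at each candidate:
  Violet (9, 9): total = 894.7
  Green (7, 7): total = 1113.7
  Blue (1, 12): total = 2224.6
  Red (9, 12): total = 1172.1
  Amber (14, 13): total = 1072.8
Minimum is at Violet with total 894.7 km.

Violet, total 894.7 km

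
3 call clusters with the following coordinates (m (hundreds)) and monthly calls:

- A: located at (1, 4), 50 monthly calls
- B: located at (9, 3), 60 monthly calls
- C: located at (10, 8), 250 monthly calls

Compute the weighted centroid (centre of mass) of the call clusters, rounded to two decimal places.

(8.58, 6.61)

The minimiser of Σwᵢ‖p−pᵢ‖² is the weighted centroid p* = (Σwᵢpᵢ)/(Σwᵢ).
Σwᵢ = 360.
Σwᵢxᵢ = 50·1 + 60·9 + 250·10 = 3090.
Σwᵢyᵢ = 50·4 + 60·3 + 250·8 = 2380.
x* = 3090/360 = 8.58, y* = 2380/360 = 6.61.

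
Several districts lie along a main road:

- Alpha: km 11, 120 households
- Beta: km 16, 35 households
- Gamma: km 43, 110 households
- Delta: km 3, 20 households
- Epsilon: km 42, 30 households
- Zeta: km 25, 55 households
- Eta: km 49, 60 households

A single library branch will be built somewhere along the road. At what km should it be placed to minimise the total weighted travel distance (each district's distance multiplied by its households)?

x = 25

For a sum of weighted absolute distances on a line, the optimum is the weighted median (not the mean). Total weight W = 430; half-weight = 215.
Sort by position and accumulate weight:
  km 3 (Delta, w=20) → cum 20
  km 11 (Alpha, w=120) → cum 140
  km 16 (Beta, w=35) → cum 175
  km 25 (Zeta, w=55) → cum 230  ≥ 215 → median here
  km 42 (Epsilon, w=30) → cum 260
  km 43 (Gamma, w=110) → cum 370
  km 49 (Eta, w=60) → cum 430
Optimal location: km 25.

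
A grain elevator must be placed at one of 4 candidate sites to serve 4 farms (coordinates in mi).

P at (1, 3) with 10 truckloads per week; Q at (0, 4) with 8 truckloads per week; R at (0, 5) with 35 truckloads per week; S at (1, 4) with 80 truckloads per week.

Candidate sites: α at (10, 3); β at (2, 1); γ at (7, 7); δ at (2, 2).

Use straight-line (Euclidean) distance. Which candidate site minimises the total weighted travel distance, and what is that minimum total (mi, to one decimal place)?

δ, total 341.8 mi

Total weighted distance at each candidate:
  α (10, 3): total = 1251.8
  β (2, 1): total = 460.7
  γ (7, 7): total = 924.5
  δ (2, 2): total = 341.8
Minimum is at δ with total 341.8 mi.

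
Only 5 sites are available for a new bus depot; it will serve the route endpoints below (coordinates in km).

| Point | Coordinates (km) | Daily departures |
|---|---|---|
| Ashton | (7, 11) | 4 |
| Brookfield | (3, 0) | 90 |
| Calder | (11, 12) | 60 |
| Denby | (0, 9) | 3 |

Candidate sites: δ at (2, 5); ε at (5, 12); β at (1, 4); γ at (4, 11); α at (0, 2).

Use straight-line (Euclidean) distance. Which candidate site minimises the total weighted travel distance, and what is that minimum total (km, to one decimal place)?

δ, total 1187.7 km

Total weighted distance at each candidate:
  δ (2, 5): total = 1187.7
  ε (5, 12): total = 1481.3
  β (1, 4): total = 1223.0
  γ (4, 11): total = 1443.8
  α (0, 2): total = 1283.1
Minimum is at δ with total 1187.7 km.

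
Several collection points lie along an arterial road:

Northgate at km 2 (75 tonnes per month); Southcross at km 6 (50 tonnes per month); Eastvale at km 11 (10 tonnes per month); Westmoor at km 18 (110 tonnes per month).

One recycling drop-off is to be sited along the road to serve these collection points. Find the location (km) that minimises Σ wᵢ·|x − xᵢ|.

x = 6

For a sum of weighted absolute distances on a line, the optimum is the weighted median (not the mean). Total weight W = 245; half-weight = 122.5.
Sort by position and accumulate weight:
  km 2 (Northgate, w=75) → cum 75
  km 6 (Southcross, w=50) → cum 125  ≥ 122.5 → median here
  km 11 (Eastvale, w=10) → cum 135
  km 18 (Westmoor, w=110) → cum 245
Optimal location: km 6.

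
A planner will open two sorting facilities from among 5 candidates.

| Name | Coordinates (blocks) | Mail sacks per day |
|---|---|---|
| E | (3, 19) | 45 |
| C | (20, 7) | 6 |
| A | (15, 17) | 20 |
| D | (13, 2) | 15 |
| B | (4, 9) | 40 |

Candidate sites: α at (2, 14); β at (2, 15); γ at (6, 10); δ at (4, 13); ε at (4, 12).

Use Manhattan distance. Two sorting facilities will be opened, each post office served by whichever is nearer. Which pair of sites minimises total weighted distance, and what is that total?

Evaluate every pair (each demand assigned to the nearer of the two):
  {β, γ}: total = 972
  {α, γ}: total = 1037
  {β, ε}: total = 1056
  {γ, δ}: total = 1062
  {β, δ}: total = 1117
  {α, ε}: total = 1121
  {γ, ε}: total = 1127
  {δ, ε}: total = 1146
  {α, δ}: total = 1162
  {α, β}: total = 1300
Best pair: {β, γ} with total 972.

{β, γ}, total 972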